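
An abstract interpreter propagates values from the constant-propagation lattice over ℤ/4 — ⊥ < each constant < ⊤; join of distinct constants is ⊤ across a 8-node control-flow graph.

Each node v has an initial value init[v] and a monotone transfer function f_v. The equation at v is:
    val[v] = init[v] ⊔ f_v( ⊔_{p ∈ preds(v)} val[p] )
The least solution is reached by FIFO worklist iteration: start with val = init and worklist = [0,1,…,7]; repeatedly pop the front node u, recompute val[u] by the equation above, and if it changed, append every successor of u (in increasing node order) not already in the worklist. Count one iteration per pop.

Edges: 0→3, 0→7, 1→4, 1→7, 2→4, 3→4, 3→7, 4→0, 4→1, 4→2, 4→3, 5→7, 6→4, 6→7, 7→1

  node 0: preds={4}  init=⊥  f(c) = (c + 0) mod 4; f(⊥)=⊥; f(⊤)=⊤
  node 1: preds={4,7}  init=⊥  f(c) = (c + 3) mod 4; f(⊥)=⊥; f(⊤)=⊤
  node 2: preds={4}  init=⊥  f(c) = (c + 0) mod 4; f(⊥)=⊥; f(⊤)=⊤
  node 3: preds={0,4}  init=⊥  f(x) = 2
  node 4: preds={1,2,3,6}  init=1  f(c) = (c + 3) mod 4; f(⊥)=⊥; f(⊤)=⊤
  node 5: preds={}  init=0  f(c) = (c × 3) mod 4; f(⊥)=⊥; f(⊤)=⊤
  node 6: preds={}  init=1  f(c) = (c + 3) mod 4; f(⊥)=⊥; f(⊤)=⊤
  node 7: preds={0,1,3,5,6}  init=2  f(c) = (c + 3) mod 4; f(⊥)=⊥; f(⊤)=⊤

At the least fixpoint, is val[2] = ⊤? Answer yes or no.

Worklist (14 pops):
  #1 pop 0: in=1 → 1 (was ⊥); enqueue []
  #2 pop 1: in=⊤ → ⊤ (was ⊥); enqueue []
  #3 pop 2: in=1 → 1 (was ⊥); enqueue []
  #4 pop 3: in=1 → 2 (was ⊥); enqueue []
  #5 pop 4: in=⊤ → ⊤ (was 1); enqueue [0,1,2,3]
  #6 pop 5: in=⊥ → 0 (no change)
  #7 pop 6: in=⊥ → 1 (no change)
  #8 pop 7: in=⊤ → ⊤ (was 2); enqueue []
  #9 pop 0: in=⊤ → ⊤ (was 1); enqueue [7]
  #10 pop 1: in=⊤ → ⊤ (no change)
  #11 pop 2: in=⊤ → ⊤ (was 1); enqueue [4]
  #12 pop 3: in=⊤ → 2 (no change)
  #13 pop 7: in=⊤ → ⊤ (no change)
  #14 pop 4: in=⊤ → ⊤ (no change)

Fixpoint:
  val[0] = ⊤
  val[1] = ⊤
  val[2] = ⊤
  val[3] = 2
  val[4] = ⊤
  val[5] = 0
  val[6] = 1
  val[7] = ⊤

yes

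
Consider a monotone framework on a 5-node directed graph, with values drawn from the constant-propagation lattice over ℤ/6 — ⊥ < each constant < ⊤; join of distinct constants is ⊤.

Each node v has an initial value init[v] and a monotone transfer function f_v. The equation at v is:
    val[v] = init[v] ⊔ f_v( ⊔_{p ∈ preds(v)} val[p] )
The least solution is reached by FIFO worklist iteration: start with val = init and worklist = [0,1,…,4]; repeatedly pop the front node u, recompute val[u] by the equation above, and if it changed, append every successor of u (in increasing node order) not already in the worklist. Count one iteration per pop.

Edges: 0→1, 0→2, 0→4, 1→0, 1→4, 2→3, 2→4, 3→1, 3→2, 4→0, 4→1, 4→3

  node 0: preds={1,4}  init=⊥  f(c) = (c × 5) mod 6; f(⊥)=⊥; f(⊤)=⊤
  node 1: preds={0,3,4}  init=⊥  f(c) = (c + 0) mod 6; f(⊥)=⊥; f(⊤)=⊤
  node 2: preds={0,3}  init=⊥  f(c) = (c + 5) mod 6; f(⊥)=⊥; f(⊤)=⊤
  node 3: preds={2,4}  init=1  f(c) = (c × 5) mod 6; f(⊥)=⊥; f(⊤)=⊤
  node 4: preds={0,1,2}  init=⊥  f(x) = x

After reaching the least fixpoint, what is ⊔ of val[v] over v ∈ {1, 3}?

Worklist (11 pops):
  #1 pop 0: in=⊥ → ⊥ (no change)
  #2 pop 1: in=1 → 1 (was ⊥); enqueue [0]
  #3 pop 2: in=1 → 0 (was ⊥); enqueue []
  #4 pop 3: in=0 → ⊤ (was 1); enqueue [1,2]
  #5 pop 4: in=⊤ → ⊤ (was ⊥); enqueue [3]
  #6 pop 0: in=⊤ → ⊤ (was ⊥); enqueue [4]
  #7 pop 1: in=⊤ → ⊤ (was 1); enqueue [0]
  #8 pop 2: in=⊤ → ⊤ (was 0); enqueue []
  #9 pop 3: in=⊤ → ⊤ (no change)
  #10 pop 4: in=⊤ → ⊤ (no change)
  #11 pop 0: in=⊤ → ⊤ (no change)

Fixpoint:
  val[0] = ⊤
  val[1] = ⊤
  val[2] = ⊤
  val[3] = ⊤
  val[4] = ⊤

⊤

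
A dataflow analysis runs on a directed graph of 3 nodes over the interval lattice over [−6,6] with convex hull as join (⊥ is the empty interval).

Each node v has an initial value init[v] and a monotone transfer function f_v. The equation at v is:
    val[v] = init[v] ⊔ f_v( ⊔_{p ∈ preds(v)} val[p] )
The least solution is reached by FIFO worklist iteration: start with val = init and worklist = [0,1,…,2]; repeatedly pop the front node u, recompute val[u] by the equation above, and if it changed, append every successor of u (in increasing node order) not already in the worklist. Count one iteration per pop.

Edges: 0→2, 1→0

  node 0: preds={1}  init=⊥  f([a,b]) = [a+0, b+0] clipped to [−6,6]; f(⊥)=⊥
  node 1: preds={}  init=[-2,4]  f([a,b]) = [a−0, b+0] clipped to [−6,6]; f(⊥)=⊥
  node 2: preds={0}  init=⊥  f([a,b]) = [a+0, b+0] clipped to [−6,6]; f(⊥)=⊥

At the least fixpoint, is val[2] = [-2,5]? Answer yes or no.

no

Iteration log — 3 steps:
  step 1. node 0  ⊔preds=[-2,4]  new=[-2,4]  old=⊥  +wl: 
  step 2. node 1  ⊔preds=⊥  new=[-2,4]  stable
  step 3. node 2  ⊔preds=[-2,4]  new=[-2,4]  old=⊥  +wl: 

Least fixpoint reached:
  node 0: [-2,4]
  node 1: [-2,4]
  node 2: [-2,4]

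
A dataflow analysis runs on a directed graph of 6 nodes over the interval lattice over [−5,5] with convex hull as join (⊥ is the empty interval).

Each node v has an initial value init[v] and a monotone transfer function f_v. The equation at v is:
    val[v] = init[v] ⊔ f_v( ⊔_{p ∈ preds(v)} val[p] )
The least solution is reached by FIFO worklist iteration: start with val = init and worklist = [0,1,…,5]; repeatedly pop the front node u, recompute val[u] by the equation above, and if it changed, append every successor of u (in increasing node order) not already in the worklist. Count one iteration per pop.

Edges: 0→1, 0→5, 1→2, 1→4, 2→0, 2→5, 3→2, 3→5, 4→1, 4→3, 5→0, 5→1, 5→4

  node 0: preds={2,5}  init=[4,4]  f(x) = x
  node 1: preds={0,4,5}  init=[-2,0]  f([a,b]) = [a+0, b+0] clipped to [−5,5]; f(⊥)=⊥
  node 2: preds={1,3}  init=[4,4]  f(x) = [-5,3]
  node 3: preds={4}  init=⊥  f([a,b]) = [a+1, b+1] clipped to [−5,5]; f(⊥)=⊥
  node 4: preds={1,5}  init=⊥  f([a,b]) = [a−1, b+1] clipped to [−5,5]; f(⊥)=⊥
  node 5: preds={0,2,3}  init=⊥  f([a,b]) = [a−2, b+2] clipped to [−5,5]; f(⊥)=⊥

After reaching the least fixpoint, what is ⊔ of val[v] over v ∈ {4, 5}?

[-5,5]

Worklist (16 pops):
  #1 pop 0: in=[4,4] → [4,4] (no change)
  #2 pop 1: in=[4,4] → [-2,4] (was [-2,0]); enqueue []
  #3 pop 2: in=[-2,4] → [-5,4] (was [4,4]); enqueue [0]
  #4 pop 3: in=⊥ → ⊥ (no change)
  #5 pop 4: in=[-2,4] → [-3,5] (was ⊥); enqueue [1,3]
  #6 pop 5: in=[-5,4] → [-5,5] (was ⊥); enqueue [4]
  #7 pop 0: in=[-5,5] → [-5,5] (was [4,4]); enqueue [5]
  #8 pop 1: in=[-5,5] → [-5,5] (was [-2,4]); enqueue [2]
  #9 pop 3: in=[-3,5] → [-2,5] (was ⊥); enqueue []
  #10 pop 4: in=[-5,5] → [-5,5] (was [-3,5]); enqueue [1,3]
  #11 pop 5: in=[-5,5] → [-5,5] (no change)
  #12 pop 2: in=[-5,5] → [-5,4] (no change)
  #13 pop 1: in=[-5,5] → [-5,5] (no change)
  #14 pop 3: in=[-5,5] → [-4,5] (was [-2,5]); enqueue [2,5]
  #15 pop 2: in=[-5,5] → [-5,4] (no change)
  #16 pop 5: in=[-5,5] → [-5,5] (no change)

Fixpoint:
  val[0] = [-5,5]
  val[1] = [-5,5]
  val[2] = [-5,4]
  val[3] = [-4,5]
  val[4] = [-5,5]
  val[5] = [-5,5]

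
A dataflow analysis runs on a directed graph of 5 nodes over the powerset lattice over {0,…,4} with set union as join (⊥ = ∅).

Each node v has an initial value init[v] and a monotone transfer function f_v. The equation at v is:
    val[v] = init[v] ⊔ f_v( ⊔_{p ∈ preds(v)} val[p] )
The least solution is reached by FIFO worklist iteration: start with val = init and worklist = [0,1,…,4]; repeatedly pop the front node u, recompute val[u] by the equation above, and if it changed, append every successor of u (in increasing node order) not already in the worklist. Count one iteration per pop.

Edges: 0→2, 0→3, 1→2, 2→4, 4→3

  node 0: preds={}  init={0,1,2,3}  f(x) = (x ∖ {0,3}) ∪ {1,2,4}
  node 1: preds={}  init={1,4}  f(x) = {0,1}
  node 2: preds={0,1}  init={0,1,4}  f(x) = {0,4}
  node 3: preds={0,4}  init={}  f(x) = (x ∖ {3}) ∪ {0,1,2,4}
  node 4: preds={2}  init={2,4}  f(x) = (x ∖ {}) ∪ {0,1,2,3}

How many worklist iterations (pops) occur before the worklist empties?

6

Iteration log — 6 steps:
  step 1. node 0  ⊔preds={}  new={0,1,2,3,4}  old={0,1,2,3}  +wl: 
  step 2. node 1  ⊔preds={}  new={0,1,4}  old={1,4}  +wl: 
  step 3. node 2  ⊔preds={0,1,2,3,4}  new={0,1,4}  stable
  step 4. node 3  ⊔preds={0,1,2,3,4}  new={0,1,2,4}  old={}  +wl: 
  step 5. node 4  ⊔preds={0,1,4}  new={0,1,2,3,4}  old={2,4}  +wl: 3
  step 6. node 3  ⊔preds={0,1,2,3,4}  new={0,1,2,4}  stable

Least fixpoint reached:
  node 0: {0,1,2,3,4}
  node 1: {0,1,4}
  node 2: {0,1,4}
  node 3: {0,1,2,4}
  node 4: {0,1,2,3,4}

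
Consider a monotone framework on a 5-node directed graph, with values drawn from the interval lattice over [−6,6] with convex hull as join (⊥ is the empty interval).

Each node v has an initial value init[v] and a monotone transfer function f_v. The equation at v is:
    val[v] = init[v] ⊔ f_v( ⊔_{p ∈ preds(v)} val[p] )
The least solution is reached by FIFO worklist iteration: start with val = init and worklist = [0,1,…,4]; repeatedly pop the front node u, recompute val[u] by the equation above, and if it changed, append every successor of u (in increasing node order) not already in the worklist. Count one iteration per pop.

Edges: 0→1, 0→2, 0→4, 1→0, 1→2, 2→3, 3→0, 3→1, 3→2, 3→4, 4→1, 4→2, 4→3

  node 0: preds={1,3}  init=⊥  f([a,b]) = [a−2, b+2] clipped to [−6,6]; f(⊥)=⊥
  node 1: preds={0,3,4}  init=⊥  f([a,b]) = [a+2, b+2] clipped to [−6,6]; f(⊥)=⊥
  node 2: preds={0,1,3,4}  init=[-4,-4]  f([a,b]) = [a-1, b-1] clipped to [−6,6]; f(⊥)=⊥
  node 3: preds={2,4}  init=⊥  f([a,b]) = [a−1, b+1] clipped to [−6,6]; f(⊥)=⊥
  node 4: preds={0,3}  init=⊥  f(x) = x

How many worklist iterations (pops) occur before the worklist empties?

24

Iteration log — 24 steps:
  step 1. node 0  ⊔preds=⊥  new=⊥  stable
  step 2. node 1  ⊔preds=⊥  new=⊥  stable
  step 3. node 2  ⊔preds=⊥  new=[-4,-4]  stable
  step 4. node 3  ⊔preds=[-4,-4]  new=[-5,-3]  old=⊥  +wl: 0,1,2
  step 5. node 4  ⊔preds=[-5,-3]  new=[-5,-3]  old=⊥  +wl: 3
  step 6. node 0  ⊔preds=[-5,-3]  new=[-6,-1]  old=⊥  +wl: 4
  step 7. node 1  ⊔preds=[-6,-1]  new=[-4,1]  old=⊥  +wl: 0
  step 8. node 2  ⊔preds=[-6,1]  new=[-6,0]  old=[-4,-4]  +wl: 
  step 9. node 3  ⊔preds=[-6,0]  new=[-6,1]  old=[-5,-3]  +wl: 1,2
  step 10. node 4  ⊔preds=[-6,1]  new=[-6,1]  old=[-5,-3]  +wl: 3
  step 11. node 0  ⊔preds=[-6,1]  new=[-6,3]  old=[-6,-1]  +wl: 4
  step 12. node 1  ⊔preds=[-6,3]  new=[-4,5]  old=[-4,1]  +wl: 0
  step 13. node 2  ⊔preds=[-6,5]  new=[-6,4]  old=[-6,0]  +wl: 
  step 14. node 3  ⊔preds=[-6,4]  new=[-6,5]  old=[-6,1]  +wl: 1,2
  step 15. node 4  ⊔preds=[-6,5]  new=[-6,5]  old=[-6,1]  +wl: 3
  step 16. node 0  ⊔preds=[-6,5]  new=[-6,6]  old=[-6,3]  +wl: 4
  step 17. node 1  ⊔preds=[-6,6]  new=[-4,6]  old=[-4,5]  +wl: 0
  step 18. node 2  ⊔preds=[-6,6]  new=[-6,5]  old=[-6,4]  +wl: 
  step 19. node 3  ⊔preds=[-6,5]  new=[-6,6]  old=[-6,5]  +wl: 1,2
  step 20. node 4  ⊔preds=[-6,6]  new=[-6,6]  old=[-6,5]  +wl: 3
  step 21. node 0  ⊔preds=[-6,6]  new=[-6,6]  stable
  step 22. node 1  ⊔preds=[-6,6]  new=[-4,6]  stable
  step 23. node 2  ⊔preds=[-6,6]  new=[-6,5]  stable
  step 24. node 3  ⊔preds=[-6,6]  new=[-6,6]  stable

Least fixpoint reached:
  node 0: [-6,6]
  node 1: [-4,6]
  node 2: [-6,5]
  node 3: [-6,6]
  node 4: [-6,6]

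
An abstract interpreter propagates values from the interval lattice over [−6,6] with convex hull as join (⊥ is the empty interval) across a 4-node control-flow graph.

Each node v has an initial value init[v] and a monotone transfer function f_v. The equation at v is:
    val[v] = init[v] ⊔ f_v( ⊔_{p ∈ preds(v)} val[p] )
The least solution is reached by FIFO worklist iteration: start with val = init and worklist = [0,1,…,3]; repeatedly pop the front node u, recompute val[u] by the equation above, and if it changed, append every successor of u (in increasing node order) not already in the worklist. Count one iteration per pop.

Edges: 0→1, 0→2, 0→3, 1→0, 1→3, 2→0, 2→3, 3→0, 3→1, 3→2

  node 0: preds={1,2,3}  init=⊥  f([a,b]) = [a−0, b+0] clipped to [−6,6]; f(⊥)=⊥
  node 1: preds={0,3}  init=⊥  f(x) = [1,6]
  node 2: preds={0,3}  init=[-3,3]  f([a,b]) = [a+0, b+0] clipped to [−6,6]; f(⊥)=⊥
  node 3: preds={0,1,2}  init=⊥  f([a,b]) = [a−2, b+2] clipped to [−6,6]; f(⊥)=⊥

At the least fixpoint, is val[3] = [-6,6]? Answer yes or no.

yes

Trace (13 dequeues):
  [1] u=0 | in [-3,3] | out [-3,3] | prev ⊥ | push {}
  [2] u=1 | in [-3,3] | out [1,6] | prev ⊥ | push {0}
  [3] u=2 | in [-3,3] | out [-3,3] | ==
  [4] u=3 | in [-3,6] | out [-5,6] | prev ⊥ | push {1,2}
  [5] u=0 | in [-5,6] | out [-5,6] | prev [-3,3] | push {3}
  [6] u=1 | in [-5,6] | out [1,6] | ==
  [7] u=2 | in [-5,6] | out [-5,6] | prev [-3,3] | push {0}
  [8] u=3 | in [-5,6] | out [-6,6] | prev [-5,6] | push {1,2}
  [9] u=0 | in [-6,6] | out [-6,6] | prev [-5,6] | push {3}
  [10] u=1 | in [-6,6] | out [1,6] | ==
  [11] u=2 | in [-6,6] | out [-6,6] | prev [-5,6] | push {0}
  [12] u=3 | in [-6,6] | out [-6,6] | ==
  [13] u=0 | in [-6,6] | out [-6,6] | ==

Converged values:
  [0] [-6,6]
  [1] [1,6]
  [2] [-6,6]
  [3] [-6,6]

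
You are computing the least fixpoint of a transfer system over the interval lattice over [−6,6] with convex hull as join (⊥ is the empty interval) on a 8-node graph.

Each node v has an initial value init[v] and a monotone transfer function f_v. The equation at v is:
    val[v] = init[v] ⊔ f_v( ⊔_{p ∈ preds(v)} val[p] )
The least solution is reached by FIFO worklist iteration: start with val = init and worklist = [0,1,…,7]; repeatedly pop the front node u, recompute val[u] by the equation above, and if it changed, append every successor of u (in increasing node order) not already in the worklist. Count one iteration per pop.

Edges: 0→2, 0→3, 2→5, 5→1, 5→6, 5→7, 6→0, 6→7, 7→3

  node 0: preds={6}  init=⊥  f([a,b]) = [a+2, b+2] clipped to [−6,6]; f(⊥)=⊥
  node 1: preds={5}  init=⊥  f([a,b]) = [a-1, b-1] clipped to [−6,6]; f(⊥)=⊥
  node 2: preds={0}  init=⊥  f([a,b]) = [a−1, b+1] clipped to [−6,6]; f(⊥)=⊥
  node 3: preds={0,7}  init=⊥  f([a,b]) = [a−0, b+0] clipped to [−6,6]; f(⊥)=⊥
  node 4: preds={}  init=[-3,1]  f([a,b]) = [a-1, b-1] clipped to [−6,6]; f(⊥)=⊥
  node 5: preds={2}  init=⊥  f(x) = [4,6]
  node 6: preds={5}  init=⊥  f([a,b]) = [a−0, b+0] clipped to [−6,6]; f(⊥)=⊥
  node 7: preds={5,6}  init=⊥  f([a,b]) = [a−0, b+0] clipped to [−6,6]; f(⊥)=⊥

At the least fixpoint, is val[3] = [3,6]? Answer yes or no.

no

Trace (13 dequeues):
  [1] u=0 | in ⊥ | out ⊥ | ==
  [2] u=1 | in ⊥ | out ⊥ | ==
  [3] u=2 | in ⊥ | out ⊥ | ==
  [4] u=3 | in ⊥ | out ⊥ | ==
  [5] u=4 | in ⊥ | out [-3,1] | ==
  [6] u=5 | in ⊥ | out [4,6] | prev ⊥ | push {1}
  [7] u=6 | in [4,6] | out [4,6] | prev ⊥ | push {0}
  [8] u=7 | in [4,6] | out [4,6] | prev ⊥ | push {3}
  [9] u=1 | in [4,6] | out [3,5] | prev ⊥ | push {}
  [10] u=0 | in [4,6] | out [6,6] | prev ⊥ | push {2}
  [11] u=3 | in [4,6] | out [4,6] | prev ⊥ | push {}
  [12] u=2 | in [6,6] | out [5,6] | prev ⊥ | push {5}
  [13] u=5 | in [5,6] | out [4,6] | ==

Converged values:
  [0] [6,6]
  [1] [3,5]
  [2] [5,6]
  [3] [4,6]
  [4] [-3,1]
  [5] [4,6]
  [6] [4,6]
  [7] [4,6]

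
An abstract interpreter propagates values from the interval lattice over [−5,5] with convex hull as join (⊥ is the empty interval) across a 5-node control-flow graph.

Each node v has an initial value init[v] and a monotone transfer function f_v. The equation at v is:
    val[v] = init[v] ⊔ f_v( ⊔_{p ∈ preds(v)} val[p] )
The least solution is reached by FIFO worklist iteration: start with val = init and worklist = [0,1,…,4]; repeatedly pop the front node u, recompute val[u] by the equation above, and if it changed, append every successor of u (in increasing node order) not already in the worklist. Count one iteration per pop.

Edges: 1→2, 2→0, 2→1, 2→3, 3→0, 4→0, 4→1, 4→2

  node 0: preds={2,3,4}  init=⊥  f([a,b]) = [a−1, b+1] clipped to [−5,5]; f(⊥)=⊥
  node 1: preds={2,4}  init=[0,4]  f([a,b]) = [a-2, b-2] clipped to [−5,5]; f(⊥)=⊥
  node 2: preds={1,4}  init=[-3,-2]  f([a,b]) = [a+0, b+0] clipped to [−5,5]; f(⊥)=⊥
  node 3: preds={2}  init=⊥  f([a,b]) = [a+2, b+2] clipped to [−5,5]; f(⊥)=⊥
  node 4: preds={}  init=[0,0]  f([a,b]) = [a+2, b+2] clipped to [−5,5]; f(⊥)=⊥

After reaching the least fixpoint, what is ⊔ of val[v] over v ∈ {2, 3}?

Trace (7 dequeues):
  [1] u=0 | in [-3,0] | out [-4,1] | prev ⊥ | push {}
  [2] u=1 | in [-3,0] | out [-5,4] | prev [0,4] | push {}
  [3] u=2 | in [-5,4] | out [-5,4] | prev [-3,-2] | push {0,1}
  [4] u=3 | in [-5,4] | out [-3,5] | prev ⊥ | push {}
  [5] u=4 | in ⊥ | out [0,0] | ==
  [6] u=0 | in [-5,5] | out [-5,5] | prev [-4,1] | push {}
  [7] u=1 | in [-5,4] | out [-5,4] | ==

Converged values:
  [0] [-5,5]
  [1] [-5,4]
  [2] [-5,4]
  [3] [-3,5]
  [4] [0,0]

[-5,5]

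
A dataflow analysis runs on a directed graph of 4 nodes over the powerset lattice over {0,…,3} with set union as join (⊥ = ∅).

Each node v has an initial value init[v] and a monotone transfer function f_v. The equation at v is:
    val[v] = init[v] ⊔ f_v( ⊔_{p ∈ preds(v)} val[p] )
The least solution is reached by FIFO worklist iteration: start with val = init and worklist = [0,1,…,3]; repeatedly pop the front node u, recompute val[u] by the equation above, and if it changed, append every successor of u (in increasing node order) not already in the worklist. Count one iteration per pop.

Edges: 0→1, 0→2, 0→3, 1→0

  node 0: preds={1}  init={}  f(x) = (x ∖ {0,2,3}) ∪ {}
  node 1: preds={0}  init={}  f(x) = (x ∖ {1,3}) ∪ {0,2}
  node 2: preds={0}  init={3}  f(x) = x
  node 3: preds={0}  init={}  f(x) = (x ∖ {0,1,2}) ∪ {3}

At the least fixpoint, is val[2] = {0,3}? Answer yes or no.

no

Worklist (5 pops):
  #1 pop 0: in={} → {} (no change)
  #2 pop 1: in={} → {0,2} (was {}); enqueue [0]
  #3 pop 2: in={} → {3} (no change)
  #4 pop 3: in={} → {3} (was {}); enqueue []
  #5 pop 0: in={0,2} → {} (no change)

Fixpoint:
  val[0] = {}
  val[1] = {0,2}
  val[2] = {3}
  val[3] = {3}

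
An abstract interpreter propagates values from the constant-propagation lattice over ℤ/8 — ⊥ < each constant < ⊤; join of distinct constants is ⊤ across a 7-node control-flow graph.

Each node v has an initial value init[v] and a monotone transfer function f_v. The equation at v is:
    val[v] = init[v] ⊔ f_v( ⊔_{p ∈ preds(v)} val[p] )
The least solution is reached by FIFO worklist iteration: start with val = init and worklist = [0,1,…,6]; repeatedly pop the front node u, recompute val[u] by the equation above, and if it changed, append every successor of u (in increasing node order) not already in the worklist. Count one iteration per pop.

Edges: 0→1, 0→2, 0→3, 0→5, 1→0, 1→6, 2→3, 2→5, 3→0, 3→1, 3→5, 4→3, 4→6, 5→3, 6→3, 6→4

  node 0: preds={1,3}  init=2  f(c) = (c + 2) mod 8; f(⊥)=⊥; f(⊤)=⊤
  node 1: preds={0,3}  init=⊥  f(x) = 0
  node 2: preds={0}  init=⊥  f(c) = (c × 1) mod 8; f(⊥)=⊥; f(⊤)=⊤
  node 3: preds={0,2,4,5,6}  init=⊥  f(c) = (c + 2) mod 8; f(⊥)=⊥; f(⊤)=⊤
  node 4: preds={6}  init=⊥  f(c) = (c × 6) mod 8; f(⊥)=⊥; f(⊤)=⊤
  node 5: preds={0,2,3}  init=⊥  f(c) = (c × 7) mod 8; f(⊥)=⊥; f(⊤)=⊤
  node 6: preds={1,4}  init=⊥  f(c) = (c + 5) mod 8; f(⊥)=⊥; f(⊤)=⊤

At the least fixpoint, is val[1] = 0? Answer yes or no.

yes

Worklist (21 pops):
  #1 pop 0: in=⊥ → 2 (no change)
  #2 pop 1: in=2 → 0 (was ⊥); enqueue [0]
  #3 pop 2: in=2 → 2 (was ⊥); enqueue []
  #4 pop 3: in=2 → 4 (was ⊥); enqueue [1]
  #5 pop 4: in=⊥ → ⊥ (no change)
  #6 pop 5: in=⊤ → ⊤ (was ⊥); enqueue [3]
  #7 pop 6: in=0 → 5 (was ⊥); enqueue [4]
  #8 pop 0: in=⊤ → ⊤ (was 2); enqueue [2,5]
  #9 pop 1: in=⊤ → 0 (no change)
  #10 pop 3: in=⊤ → ⊤ (was 4); enqueue [0,1]
  #11 pop 4: in=5 → 6 (was ⊥); enqueue [3,6]
  #12 pop 2: in=⊤ → ⊤ (was 2); enqueue []
  #13 pop 5: in=⊤ → ⊤ (no change)
  #14 pop 0: in=⊤ → ⊤ (no change)
  #15 pop 1: in=⊤ → 0 (no change)
  #16 pop 3: in=⊤ → ⊤ (no change)
  #17 pop 6: in=⊤ → ⊤ (was 5); enqueue [3,4]
  #18 pop 3: in=⊤ → ⊤ (no change)
  #19 pop 4: in=⊤ → ⊤ (was 6); enqueue [3,6]
  #20 pop 3: in=⊤ → ⊤ (no change)
  #21 pop 6: in=⊤ → ⊤ (no change)

Fixpoint:
  val[0] = ⊤
  val[1] = 0
  val[2] = ⊤
  val[3] = ⊤
  val[4] = ⊤
  val[5] = ⊤
  val[6] = ⊤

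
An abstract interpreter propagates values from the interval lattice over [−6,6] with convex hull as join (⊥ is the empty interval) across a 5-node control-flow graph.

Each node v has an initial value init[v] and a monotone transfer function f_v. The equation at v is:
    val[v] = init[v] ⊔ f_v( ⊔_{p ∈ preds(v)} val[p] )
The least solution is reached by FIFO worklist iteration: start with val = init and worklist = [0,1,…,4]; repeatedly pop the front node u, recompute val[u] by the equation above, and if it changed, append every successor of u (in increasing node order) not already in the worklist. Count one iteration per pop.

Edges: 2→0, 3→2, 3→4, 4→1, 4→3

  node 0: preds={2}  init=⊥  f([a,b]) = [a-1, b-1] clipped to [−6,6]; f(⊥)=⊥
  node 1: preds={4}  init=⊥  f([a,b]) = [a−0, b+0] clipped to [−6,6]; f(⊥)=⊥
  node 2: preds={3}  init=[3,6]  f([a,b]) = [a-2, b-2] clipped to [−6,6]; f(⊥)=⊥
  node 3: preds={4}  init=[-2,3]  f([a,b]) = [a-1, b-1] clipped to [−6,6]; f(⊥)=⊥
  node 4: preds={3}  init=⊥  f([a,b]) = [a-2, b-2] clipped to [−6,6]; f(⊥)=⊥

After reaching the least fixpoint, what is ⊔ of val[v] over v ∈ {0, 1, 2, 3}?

Iteration log — 15 steps:
  step 1. node 0  ⊔preds=[3,6]  new=[2,5]  old=⊥  +wl: 
  step 2. node 1  ⊔preds=⊥  new=⊥  stable
  step 3. node 2  ⊔preds=[-2,3]  new=[-4,6]  old=[3,6]  +wl: 0
  step 4. node 3  ⊔preds=⊥  new=[-2,3]  stable
  step 5. node 4  ⊔preds=[-2,3]  new=[-4,1]  old=⊥  +wl: 1,3
  step 6. node 0  ⊔preds=[-4,6]  new=[-5,5]  old=[2,5]  +wl: 
  step 7. node 1  ⊔preds=[-4,1]  new=[-4,1]  old=⊥  +wl: 
  step 8. node 3  ⊔preds=[-4,1]  new=[-5,3]  old=[-2,3]  +wl: 2,4
  step 9. node 2  ⊔preds=[-5,3]  new=[-6,6]  old=[-4,6]  +wl: 0
  step 10. node 4  ⊔preds=[-5,3]  new=[-6,1]  old=[-4,1]  +wl: 1,3
  step 11. node 0  ⊔preds=[-6,6]  new=[-6,5]  old=[-5,5]  +wl: 
  step 12. node 1  ⊔preds=[-6,1]  new=[-6,1]  old=[-4,1]  +wl: 
  step 13. node 3  ⊔preds=[-6,1]  new=[-6,3]  old=[-5,3]  +wl: 2,4
  step 14. node 2  ⊔preds=[-6,3]  new=[-6,6]  stable
  step 15. node 4  ⊔preds=[-6,3]  new=[-6,1]  stable

Least fixpoint reached:
  node 0: [-6,5]
  node 1: [-6,1]
  node 2: [-6,6]
  node 3: [-6,3]
  node 4: [-6,1]

[-6,6]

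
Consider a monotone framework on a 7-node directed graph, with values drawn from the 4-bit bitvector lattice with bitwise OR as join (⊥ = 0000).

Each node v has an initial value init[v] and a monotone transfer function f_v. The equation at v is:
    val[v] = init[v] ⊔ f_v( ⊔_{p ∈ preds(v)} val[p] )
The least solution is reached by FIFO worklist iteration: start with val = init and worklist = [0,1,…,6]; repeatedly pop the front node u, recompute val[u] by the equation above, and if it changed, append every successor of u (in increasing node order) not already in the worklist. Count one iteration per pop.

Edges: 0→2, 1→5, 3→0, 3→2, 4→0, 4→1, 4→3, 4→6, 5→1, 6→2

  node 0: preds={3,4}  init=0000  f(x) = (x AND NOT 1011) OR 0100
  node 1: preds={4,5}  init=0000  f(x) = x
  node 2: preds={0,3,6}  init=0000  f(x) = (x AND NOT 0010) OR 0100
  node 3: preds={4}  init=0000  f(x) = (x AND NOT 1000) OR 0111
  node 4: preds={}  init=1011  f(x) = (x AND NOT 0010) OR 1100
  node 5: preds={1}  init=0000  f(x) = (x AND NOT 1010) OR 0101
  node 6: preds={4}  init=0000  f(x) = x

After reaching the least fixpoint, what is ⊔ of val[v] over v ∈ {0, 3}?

0111

Worklist (12 pops):
  #1 pop 0: in=1011 → 0100 (was 0000); enqueue []
  #2 pop 1: in=1011 → 1011 (was 0000); enqueue []
  #3 pop 2: in=0100 → 0100 (was 0000); enqueue []
  #4 pop 3: in=1011 → 0111 (was 0000); enqueue [0,2]
  #5 pop 4: in=0000 → 1111 (was 1011); enqueue [1,3]
  #6 pop 5: in=1011 → 0101 (was 0000); enqueue []
  #7 pop 6: in=1111 → 1111 (was 0000); enqueue []
  #8 pop 0: in=1111 → 0100 (no change)
  #9 pop 2: in=1111 → 1101 (was 0100); enqueue []
  #10 pop 1: in=1111 → 1111 (was 1011); enqueue [5]
  #11 pop 3: in=1111 → 0111 (no change)
  #12 pop 5: in=1111 → 0101 (no change)

Fixpoint:
  val[0] = 0100
  val[1] = 1111
  val[2] = 1101
  val[3] = 0111
  val[4] = 1111
  val[5] = 0101
  val[6] = 1111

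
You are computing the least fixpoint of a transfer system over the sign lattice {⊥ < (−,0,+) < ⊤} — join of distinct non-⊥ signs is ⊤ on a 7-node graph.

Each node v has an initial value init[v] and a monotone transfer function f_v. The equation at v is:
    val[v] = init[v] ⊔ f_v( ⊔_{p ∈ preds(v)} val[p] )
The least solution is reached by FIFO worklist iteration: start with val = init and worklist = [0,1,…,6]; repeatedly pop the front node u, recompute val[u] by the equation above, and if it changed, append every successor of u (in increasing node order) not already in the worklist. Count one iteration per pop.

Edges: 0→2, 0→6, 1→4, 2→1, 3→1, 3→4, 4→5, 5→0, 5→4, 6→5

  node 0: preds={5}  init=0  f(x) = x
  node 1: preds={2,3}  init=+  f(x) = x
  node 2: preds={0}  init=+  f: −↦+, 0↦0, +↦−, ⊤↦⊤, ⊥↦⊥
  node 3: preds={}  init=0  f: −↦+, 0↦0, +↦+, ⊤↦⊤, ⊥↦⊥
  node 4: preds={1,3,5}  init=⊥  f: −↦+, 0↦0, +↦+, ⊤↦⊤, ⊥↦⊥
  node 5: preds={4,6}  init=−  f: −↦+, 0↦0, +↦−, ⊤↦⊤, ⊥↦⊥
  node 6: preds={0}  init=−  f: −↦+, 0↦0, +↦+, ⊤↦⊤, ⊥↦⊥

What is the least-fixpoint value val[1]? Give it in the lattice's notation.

⊤

Worklist (11 pops):
  #1 pop 0: in=− → ⊤ (was 0); enqueue []
  #2 pop 1: in=⊤ → ⊤ (was +); enqueue []
  #3 pop 2: in=⊤ → ⊤ (was +); enqueue [1]
  #4 pop 3: in=⊥ → 0 (no change)
  #5 pop 4: in=⊤ → ⊤ (was ⊥); enqueue []
  #6 pop 5: in=⊤ → ⊤ (was −); enqueue [0,4]
  #7 pop 6: in=⊤ → ⊤ (was −); enqueue [5]
  #8 pop 1: in=⊤ → ⊤ (no change)
  #9 pop 0: in=⊤ → ⊤ (no change)
  #10 pop 4: in=⊤ → ⊤ (no change)
  #11 pop 5: in=⊤ → ⊤ (no change)

Fixpoint:
  val[0] = ⊤
  val[1] = ⊤
  val[2] = ⊤
  val[3] = 0
  val[4] = ⊤
  val[5] = ⊤
  val[6] = ⊤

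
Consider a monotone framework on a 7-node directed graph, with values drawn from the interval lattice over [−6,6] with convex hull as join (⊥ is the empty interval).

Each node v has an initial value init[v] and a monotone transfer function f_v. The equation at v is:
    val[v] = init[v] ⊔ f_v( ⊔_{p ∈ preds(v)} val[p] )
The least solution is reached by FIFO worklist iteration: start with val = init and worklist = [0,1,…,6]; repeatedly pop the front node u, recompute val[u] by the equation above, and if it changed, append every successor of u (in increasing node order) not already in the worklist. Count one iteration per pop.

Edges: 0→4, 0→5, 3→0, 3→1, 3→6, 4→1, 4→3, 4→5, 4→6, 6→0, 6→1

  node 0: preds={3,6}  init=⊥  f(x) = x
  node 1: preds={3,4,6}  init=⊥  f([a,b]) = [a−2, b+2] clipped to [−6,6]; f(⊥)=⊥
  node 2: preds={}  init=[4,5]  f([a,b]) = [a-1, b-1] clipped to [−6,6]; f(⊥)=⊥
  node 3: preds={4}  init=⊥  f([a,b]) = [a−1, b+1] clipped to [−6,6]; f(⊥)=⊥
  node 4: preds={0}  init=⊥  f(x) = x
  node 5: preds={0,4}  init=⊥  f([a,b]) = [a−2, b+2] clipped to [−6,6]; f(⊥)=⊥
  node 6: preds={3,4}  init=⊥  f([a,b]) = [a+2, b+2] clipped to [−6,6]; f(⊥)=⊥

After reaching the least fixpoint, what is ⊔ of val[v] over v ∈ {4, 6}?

⊥

Trace (7 dequeues):
  [1] u=0 | in ⊥ | out ⊥ | ==
  [2] u=1 | in ⊥ | out ⊥ | ==
  [3] u=2 | in ⊥ | out [4,5] | ==
  [4] u=3 | in ⊥ | out ⊥ | ==
  [5] u=4 | in ⊥ | out ⊥ | ==
  [6] u=5 | in ⊥ | out ⊥ | ==
  [7] u=6 | in ⊥ | out ⊥ | ==

Converged values:
  [0] ⊥
  [1] ⊥
  [2] [4,5]
  [3] ⊥
  [4] ⊥
  [5] ⊥
  [6] ⊥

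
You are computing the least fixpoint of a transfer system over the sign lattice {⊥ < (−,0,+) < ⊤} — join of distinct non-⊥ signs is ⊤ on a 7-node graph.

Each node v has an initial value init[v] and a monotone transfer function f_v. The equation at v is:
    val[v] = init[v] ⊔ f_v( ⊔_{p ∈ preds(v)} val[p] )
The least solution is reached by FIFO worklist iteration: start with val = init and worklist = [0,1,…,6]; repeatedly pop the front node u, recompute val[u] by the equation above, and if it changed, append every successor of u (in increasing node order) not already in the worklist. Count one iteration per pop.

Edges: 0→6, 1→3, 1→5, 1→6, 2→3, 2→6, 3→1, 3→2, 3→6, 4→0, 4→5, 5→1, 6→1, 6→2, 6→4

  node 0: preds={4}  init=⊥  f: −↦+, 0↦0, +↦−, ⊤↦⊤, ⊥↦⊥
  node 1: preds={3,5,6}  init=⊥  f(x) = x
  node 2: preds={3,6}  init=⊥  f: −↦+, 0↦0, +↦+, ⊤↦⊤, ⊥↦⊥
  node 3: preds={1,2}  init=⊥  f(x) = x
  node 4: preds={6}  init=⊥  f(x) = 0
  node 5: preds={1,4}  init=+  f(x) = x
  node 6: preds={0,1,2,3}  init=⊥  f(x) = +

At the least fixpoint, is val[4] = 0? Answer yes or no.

Iteration log — 18 steps:
  step 1. node 0  ⊔preds=⊥  new=⊥  stable
  step 2. node 1  ⊔preds=+  new=+  old=⊥  +wl: 
  step 3. node 2  ⊔preds=⊥  new=⊥  stable
  step 4. node 3  ⊔preds=+  new=+  old=⊥  +wl: 1,2
  step 5. node 4  ⊔preds=⊥  new=0  old=⊥  +wl: 0
  step 6. node 5  ⊔preds=⊤  new=⊤  old=+  +wl: 
  step 7. node 6  ⊔preds=+  new=+  old=⊥  +wl: 4
  step 8. node 1  ⊔preds=⊤  new=⊤  old=+  +wl: 3,5,6
  step 9. node 2  ⊔preds=+  new=+  old=⊥  +wl: 
  step 10. node 0  ⊔preds=0  new=0  old=⊥  +wl: 
  step 11. node 4  ⊔preds=+  new=0  stable
  step 12. node 3  ⊔preds=⊤  new=⊤  old=+  +wl: 1,2
  step 13. node 5  ⊔preds=⊤  new=⊤  stable
  step 14. node 6  ⊔preds=⊤  new=+  stable
  step 15. node 1  ⊔preds=⊤  new=⊤  stable
  step 16. node 2  ⊔preds=⊤  new=⊤  old=+  +wl: 3,6
  step 17. node 3  ⊔preds=⊤  new=⊤  stable
  step 18. node 6  ⊔preds=⊤  new=+  stable

Least fixpoint reached:
  node 0: 0
  node 1: ⊤
  node 2: ⊤
  node 3: ⊤
  node 4: 0
  node 5: ⊤
  node 6: +

yes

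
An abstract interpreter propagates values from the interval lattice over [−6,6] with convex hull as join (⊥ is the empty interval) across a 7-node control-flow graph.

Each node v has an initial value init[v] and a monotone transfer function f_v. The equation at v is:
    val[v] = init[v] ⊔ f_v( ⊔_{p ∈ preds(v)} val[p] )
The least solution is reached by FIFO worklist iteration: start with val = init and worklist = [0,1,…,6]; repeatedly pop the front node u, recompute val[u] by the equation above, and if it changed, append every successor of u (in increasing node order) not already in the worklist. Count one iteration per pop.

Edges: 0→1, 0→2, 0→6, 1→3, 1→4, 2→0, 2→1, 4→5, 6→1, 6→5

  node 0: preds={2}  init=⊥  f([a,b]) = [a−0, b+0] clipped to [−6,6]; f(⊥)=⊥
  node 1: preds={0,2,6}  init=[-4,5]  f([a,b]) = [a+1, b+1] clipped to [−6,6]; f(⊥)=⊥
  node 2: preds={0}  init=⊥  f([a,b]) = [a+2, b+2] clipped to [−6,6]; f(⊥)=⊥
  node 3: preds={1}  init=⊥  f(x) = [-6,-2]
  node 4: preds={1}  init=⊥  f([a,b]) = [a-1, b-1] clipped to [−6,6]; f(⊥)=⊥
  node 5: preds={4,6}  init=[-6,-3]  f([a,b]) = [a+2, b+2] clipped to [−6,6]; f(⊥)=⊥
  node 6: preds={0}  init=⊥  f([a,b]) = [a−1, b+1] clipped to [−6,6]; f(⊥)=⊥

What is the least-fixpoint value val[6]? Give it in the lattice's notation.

⊥

Worklist (7 pops):
  #1 pop 0: in=⊥ → ⊥ (no change)
  #2 pop 1: in=⊥ → [-4,5] (no change)
  #3 pop 2: in=⊥ → ⊥ (no change)
  #4 pop 3: in=[-4,5] → [-6,-2] (was ⊥); enqueue []
  #5 pop 4: in=[-4,5] → [-5,4] (was ⊥); enqueue []
  #6 pop 5: in=[-5,4] → [-6,6] (was [-6,-3]); enqueue []
  #7 pop 6: in=⊥ → ⊥ (no change)

Fixpoint:
  val[0] = ⊥
  val[1] = [-4,5]
  val[2] = ⊥
  val[3] = [-6,-2]
  val[4] = [-5,4]
  val[5] = [-6,6]
  val[6] = ⊥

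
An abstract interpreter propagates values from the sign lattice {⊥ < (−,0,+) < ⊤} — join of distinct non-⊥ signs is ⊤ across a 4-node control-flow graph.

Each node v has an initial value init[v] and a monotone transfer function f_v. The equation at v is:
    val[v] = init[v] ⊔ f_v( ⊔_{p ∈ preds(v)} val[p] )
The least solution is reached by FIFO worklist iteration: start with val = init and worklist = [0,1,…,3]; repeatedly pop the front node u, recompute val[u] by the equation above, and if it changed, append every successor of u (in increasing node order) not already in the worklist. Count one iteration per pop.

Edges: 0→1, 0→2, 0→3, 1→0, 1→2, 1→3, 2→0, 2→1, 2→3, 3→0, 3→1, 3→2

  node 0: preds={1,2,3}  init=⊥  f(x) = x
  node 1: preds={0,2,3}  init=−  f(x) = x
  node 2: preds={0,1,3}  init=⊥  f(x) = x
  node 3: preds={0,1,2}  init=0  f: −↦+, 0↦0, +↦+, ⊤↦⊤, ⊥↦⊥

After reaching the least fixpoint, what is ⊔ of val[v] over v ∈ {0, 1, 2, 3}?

Trace (7 dequeues):
  [1] u=0 | in ⊤ | out ⊤ | prev ⊥ | push {}
  [2] u=1 | in ⊤ | out ⊤ | prev − | push {0}
  [3] u=2 | in ⊤ | out ⊤ | prev ⊥ | push {1}
  [4] u=3 | in ⊤ | out ⊤ | prev 0 | push {2}
  [5] u=0 | in ⊤ | out ⊤ | ==
  [6] u=1 | in ⊤ | out ⊤ | ==
  [7] u=2 | in ⊤ | out ⊤ | ==

Converged values:
  [0] ⊤
  [1] ⊤
  [2] ⊤
  [3] ⊤

⊤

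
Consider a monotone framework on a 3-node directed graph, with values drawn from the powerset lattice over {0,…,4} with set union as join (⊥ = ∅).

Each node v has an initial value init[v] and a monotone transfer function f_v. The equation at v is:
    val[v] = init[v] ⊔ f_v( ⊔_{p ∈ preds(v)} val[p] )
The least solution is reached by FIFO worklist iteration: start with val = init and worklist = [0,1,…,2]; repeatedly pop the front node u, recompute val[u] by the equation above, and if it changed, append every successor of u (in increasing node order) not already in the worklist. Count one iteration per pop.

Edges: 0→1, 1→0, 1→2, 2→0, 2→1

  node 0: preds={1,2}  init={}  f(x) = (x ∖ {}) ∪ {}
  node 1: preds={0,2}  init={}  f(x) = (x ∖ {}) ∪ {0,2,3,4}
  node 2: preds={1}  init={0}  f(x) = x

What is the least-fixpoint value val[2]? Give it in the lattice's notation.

Iteration log — 5 steps:
  step 1. node 0  ⊔preds={0}  new={0}  old={}  +wl: 
  step 2. node 1  ⊔preds={0}  new={0,2,3,4}  old={}  +wl: 0
  step 3. node 2  ⊔preds={0,2,3,4}  new={0,2,3,4}  old={0}  +wl: 1
  step 4. node 0  ⊔preds={0,2,3,4}  new={0,2,3,4}  old={0}  +wl: 
  step 5. node 1  ⊔preds={0,2,3,4}  new={0,2,3,4}  stable

Least fixpoint reached:
  node 0: {0,2,3,4}
  node 1: {0,2,3,4}
  node 2: {0,2,3,4}

{0,2,3,4}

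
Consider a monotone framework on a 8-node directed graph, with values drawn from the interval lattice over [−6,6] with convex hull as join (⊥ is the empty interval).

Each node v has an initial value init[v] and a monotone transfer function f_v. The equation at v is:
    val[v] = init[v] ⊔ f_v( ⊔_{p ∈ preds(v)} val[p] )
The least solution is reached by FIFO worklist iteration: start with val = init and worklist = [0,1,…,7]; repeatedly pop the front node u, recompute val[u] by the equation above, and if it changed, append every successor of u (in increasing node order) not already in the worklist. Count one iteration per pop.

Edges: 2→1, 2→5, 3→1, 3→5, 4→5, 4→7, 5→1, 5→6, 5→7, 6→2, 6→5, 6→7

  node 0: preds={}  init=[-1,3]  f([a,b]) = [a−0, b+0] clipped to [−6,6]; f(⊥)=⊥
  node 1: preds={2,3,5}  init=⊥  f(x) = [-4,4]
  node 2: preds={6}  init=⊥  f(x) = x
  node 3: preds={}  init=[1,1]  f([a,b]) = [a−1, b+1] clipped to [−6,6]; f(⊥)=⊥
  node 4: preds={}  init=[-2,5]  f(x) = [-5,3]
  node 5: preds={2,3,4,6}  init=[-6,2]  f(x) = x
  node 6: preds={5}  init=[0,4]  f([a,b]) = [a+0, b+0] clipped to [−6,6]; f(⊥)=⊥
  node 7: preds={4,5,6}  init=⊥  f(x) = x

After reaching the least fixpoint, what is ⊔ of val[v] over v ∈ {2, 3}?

Trace (12 dequeues):
  [1] u=0 | in ⊥ | out [-1,3] | ==
  [2] u=1 | in [-6,2] | out [-4,4] | prev ⊥ | push {}
  [3] u=2 | in [0,4] | out [0,4] | prev ⊥ | push {1}
  [4] u=3 | in ⊥ | out [1,1] | ==
  [5] u=4 | in ⊥ | out [-5,5] | prev [-2,5] | push {}
  [6] u=5 | in [-5,5] | out [-6,5] | prev [-6,2] | push {}
  [7] u=6 | in [-6,5] | out [-6,5] | prev [0,4] | push {2,5}
  [8] u=7 | in [-6,5] | out [-6,5] | prev ⊥ | push {}
  [9] u=1 | in [-6,5] | out [-4,4] | ==
  [10] u=2 | in [-6,5] | out [-6,5] | prev [0,4] | push {1}
  [11] u=5 | in [-6,5] | out [-6,5] | ==
  [12] u=1 | in [-6,5] | out [-4,4] | ==

Converged values:
  [0] [-1,3]
  [1] [-4,4]
  [2] [-6,5]
  [3] [1,1]
  [4] [-5,5]
  [5] [-6,5]
  [6] [-6,5]
  [7] [-6,5]

[-6,5]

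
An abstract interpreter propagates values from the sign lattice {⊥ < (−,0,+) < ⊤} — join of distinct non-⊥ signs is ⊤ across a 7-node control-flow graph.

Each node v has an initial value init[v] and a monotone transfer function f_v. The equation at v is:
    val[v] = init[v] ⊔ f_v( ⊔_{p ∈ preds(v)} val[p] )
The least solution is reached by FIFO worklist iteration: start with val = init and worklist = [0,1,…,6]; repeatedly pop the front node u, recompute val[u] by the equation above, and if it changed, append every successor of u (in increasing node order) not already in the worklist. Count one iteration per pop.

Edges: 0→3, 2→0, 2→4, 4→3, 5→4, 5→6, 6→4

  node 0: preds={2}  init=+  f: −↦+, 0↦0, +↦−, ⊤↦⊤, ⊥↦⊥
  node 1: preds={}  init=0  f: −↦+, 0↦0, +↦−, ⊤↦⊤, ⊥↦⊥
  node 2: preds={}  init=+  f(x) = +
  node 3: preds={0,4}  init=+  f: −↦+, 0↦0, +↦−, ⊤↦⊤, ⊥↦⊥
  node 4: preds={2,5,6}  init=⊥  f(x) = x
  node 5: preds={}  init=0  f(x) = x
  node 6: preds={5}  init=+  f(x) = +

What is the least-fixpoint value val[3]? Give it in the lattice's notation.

⊤

Worklist (8 pops):
  #1 pop 0: in=+ → ⊤ (was +); enqueue []
  #2 pop 1: in=⊥ → 0 (no change)
  #3 pop 2: in=⊥ → + (no change)
  #4 pop 3: in=⊤ → ⊤ (was +); enqueue []
  #5 pop 4: in=⊤ → ⊤ (was ⊥); enqueue [3]
  #6 pop 5: in=⊥ → 0 (no change)
  #7 pop 6: in=0 → + (no change)
  #8 pop 3: in=⊤ → ⊤ (no change)

Fixpoint:
  val[0] = ⊤
  val[1] = 0
  val[2] = +
  val[3] = ⊤
  val[4] = ⊤
  val[5] = 0
  val[6] = +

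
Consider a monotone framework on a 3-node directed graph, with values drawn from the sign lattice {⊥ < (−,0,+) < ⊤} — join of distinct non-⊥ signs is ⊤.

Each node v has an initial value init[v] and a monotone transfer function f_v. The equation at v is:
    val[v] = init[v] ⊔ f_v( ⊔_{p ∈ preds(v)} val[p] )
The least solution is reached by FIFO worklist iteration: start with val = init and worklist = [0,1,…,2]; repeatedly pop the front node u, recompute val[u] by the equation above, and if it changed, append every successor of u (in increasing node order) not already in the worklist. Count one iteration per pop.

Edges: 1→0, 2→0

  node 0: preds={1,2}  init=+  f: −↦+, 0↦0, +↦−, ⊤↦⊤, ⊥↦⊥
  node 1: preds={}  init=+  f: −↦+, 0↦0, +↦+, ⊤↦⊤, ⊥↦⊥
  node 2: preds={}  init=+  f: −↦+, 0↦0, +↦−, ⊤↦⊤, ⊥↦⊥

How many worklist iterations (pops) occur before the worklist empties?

Trace (3 dequeues):
  [1] u=0 | in + | out ⊤ | prev + | push {}
  [2] u=1 | in ⊥ | out + | ==
  [3] u=2 | in ⊥ | out + | ==

Converged values:
  [0] ⊤
  [1] +
  [2] +

3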